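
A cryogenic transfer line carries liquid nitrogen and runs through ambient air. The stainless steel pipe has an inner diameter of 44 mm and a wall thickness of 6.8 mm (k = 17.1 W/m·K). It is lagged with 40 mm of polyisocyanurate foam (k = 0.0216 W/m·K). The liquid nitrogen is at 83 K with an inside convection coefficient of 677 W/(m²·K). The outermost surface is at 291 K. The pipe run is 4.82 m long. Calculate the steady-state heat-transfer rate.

Q ≈ 156 W

Cylindrical conduction, so R = ln(r₂/r₁)/(2πkL) per layer, in series:
R_inner film = 1/(h_i·2πr₁L) = 1/(677×2π×0.022×4.82) = 0.002217 K/W
R_stainless steel pipe wall = ln(28.8/22)/(2π×17.1×4.82) = 5.201×10^-4 K/W
R_polyisocyanurate foam = ln(68.8/28.8)/(2π×0.0216×4.82) = 1.331 K/W
R_total = 1.334 K/W
Q = ΔT/R_total = 208/1.334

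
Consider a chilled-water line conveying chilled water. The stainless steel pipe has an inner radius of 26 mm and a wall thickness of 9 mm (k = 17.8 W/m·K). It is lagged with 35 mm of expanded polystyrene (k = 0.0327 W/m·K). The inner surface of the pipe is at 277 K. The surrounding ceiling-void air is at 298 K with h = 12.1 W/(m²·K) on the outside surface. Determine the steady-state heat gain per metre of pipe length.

q′ ≈ 5.89 W/m

Cylindrical conduction, so R = ln(r₂/r₁)/(2πkL) per layer, in series:
R_stainless steel pipe wall = ln(35/26)/(2π×17.8×1) = 0.002658 K/W
R_expanded polystyrene = ln(70/35)/(2π×0.0327×1) = 3.374 K/W
R_outer film = 1/(h_o·2πr_oL) = 1/(12.1×2π×0.07×1) = 0.1879 K/W
R_total = 3.564 K/W
Q = ΔT/R_total = 21/3.564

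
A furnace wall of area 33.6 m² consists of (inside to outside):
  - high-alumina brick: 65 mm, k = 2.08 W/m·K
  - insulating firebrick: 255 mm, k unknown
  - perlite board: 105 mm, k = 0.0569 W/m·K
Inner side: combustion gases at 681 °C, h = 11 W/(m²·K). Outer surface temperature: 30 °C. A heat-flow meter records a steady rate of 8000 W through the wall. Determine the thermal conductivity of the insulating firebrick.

k ≈ 0.333 W/(m·K)

Thermal resistances in series:
R_inner film = 1/(h_i·A) = 1/(11×33.6) = 0.002706 K/W
R_high-alumina brick = L/(kA) = 0.065/(2.08×33.6) = 9.301×10^-4 K/W
R_perlite board = L/(kA) = 0.105/(0.0569×33.6) = 0.05492 K/W
Sum of known resistances R_other = 0.05856 K/W
Total R = ΔT/Q = 651/8000 = 0.08138 K/W
R_insulating firebrick = R_total − R_other = 0.02282 K/W
k = L/(R·A) = 0.255/(0.02282×33.6)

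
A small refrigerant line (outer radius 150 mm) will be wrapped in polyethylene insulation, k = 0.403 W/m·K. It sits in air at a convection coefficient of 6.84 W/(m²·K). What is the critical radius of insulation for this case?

For a cylinder r_cr = k/h = 0.403/6.84
r_cr = 58.9 mm; since the bare radius (150 mm) is above r_cr, any added insulation will reduce heat loss.

r_cr ≈ 58.9 mm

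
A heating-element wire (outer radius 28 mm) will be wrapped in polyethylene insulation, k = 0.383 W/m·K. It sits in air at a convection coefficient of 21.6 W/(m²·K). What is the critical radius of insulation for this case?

For a cylinder r_cr = k/h = 0.383/21.6
r_cr = 17.7 mm; since the bare radius (28 mm) is above r_cr, any added insulation will reduce heat loss.

r_cr ≈ 17.7 mm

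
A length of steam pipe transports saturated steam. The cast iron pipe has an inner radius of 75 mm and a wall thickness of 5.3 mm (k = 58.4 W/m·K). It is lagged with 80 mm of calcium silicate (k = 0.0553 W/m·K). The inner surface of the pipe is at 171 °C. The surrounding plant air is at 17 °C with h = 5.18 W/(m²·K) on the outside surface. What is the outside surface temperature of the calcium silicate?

Cylindrical conduction, so R = ln(r₂/r₁)/(2πkL) per layer, in series:
R_cast iron pipe wall = ln(80.3/75)/(2π×58.4×1) = 1.861×10^-4 K/W
R_calcium silicate = ln(160.3/80.3)/(2π×0.0553×1) = 1.99 K/W
R_outer film = 1/(h_o·2πr_oL) = 1/(5.18×2π×0.1603×1) = 0.1917 K/W
R_total = 2.181 K/W
Q = ΔT/R_total = 154/2.181
Q = 70.6 W/m
T_interface = T_inner − Q·ΣR(inner→interface) = 171 − 70.6×1.99

T ≈ 30.5 °C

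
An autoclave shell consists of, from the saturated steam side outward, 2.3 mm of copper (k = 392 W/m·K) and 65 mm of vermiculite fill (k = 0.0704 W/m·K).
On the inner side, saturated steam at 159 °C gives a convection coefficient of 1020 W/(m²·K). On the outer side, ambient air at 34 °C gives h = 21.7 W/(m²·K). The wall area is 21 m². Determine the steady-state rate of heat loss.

Using the resistance-network approach (series):
R_inner film = 1/(h_i·A) = 1/(1020×21) = 4.669×10^-5 K/W
R_copper = L/(kA) = 0.0023/(392×21) = 2.794×10^-7 K/W
R_vermiculite fill = L/(kA) = 0.065/(0.0704×21) = 0.04397 K/W
R_outer film = 1/(h_o·A) = 1/(21.7×21) = 0.002194 K/W
R_total = 0.04621 K/W
Q = ΔT / R_total = 125 / 0.04621

Q ≈ 2710 W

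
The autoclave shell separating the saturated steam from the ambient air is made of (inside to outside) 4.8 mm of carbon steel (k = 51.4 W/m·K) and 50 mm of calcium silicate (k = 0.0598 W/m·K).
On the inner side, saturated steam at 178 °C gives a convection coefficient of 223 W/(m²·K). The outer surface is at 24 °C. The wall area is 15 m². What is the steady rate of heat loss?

Q ≈ 2750 W

Series thermal resistances:
R_inner film = 1/(h_i·A) = 1/(223×15) = 2.99×10^-4 K/W
R_carbon steel = L/(kA) = 0.0048/(51.4×15) = 6.226×10^-6 K/W
R_calcium silicate = L/(kA) = 0.05/(0.0598×15) = 0.05574 K/W
R_total = 0.05605 K/W
Q = ΔT / R_total = 154 / 0.05605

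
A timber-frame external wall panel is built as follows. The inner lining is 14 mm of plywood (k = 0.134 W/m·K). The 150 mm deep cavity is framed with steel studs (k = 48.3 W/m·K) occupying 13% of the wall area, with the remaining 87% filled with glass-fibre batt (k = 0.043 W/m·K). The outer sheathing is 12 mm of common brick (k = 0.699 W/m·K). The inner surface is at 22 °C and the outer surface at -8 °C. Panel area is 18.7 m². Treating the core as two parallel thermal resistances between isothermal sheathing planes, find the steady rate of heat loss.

Q ≈ 3860 W

Sheathing layers in series; stud and cavity paths in parallel between them.
R_inner = 0.014/(0.134×18.7) = 0.005587 K/W
R_stud  = 0.15/(48.3×0.13×18.7) = 0.001277 K/W
R_cav   = 0.15/(0.043×0.87×18.7) = 0.2144 K/W
1/R_core = 1/R_stud + 1/R_cav → R_core = 0.00127 K/W
R_outer = 0.012/(0.699×18.7) = 9.18×10^-4 K/W
R_total = 0.007775 K/W
Q = ΔT/R_total = 30/0.007775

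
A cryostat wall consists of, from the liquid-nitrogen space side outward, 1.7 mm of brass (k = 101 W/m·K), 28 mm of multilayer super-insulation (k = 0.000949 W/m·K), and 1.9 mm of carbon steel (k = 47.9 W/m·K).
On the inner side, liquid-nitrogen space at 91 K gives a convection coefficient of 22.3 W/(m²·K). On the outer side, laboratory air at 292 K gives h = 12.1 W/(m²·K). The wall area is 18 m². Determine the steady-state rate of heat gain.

Q ≈ 122 W

Using the resistance-network approach (series):
R_inner film = 1/(h_i·A) = 1/(22.3×18) = 0.002491 K/W
R_brass = L/(kA) = 0.0017/(101×18) = 9.351×10^-7 K/W
R_multilayer super-insulation = L/(kA) = 0.028/(0.000949×18) = 1.639 K/W
R_carbon steel = L/(kA) = 0.0019/(47.9×18) = 2.204×10^-6 K/W
R_outer film = 1/(h_o·A) = 1/(12.1×18) = 0.004591 K/W
R_total = 1.646 K/W
Q = ΔT / R_total = 201 / 1.646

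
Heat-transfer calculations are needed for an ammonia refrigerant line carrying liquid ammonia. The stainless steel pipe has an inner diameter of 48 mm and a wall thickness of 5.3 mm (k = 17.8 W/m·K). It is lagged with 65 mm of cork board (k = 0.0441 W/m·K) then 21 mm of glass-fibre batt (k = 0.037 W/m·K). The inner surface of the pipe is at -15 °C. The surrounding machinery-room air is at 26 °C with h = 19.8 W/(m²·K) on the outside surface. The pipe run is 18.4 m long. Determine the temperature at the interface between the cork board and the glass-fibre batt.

T ≈ 18.6 °C

Treating each annulus and film as a series resistance:
R_stainless steel pipe wall = ln(29.3/24)/(2π×17.8×18.4) = 9.696×10^-5 K/W
R_cork board = ln(94.3/29.3)/(2π×0.0441×18.4) = 0.2293 K/W
R_glass-fibre batt = ln(115.3/94.3)/(2π×0.037×18.4) = 0.047 K/W
R_outer film = 1/(h_o·2πr_oL) = 1/(19.8×2π×0.1153×18.4) = 0.003789 K/W
R_total = 0.2802 K/W
Q = ΔT/R_total = 41/0.2802
Q = 146 W
T_interface = T_inner + Q·ΣR(inner→interface) = -15 + 146×0.2294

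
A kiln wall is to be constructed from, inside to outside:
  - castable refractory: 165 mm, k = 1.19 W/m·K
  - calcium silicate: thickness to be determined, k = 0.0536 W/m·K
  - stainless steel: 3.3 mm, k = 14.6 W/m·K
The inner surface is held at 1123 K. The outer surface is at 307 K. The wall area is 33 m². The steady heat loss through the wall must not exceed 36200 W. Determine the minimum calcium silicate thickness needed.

L ≈ 32.4 mm

Treating each layer as a thermal resistance in series:
R_castable refractory = L/(kA) = 0.165/(1.19×33) = 0.004202 K/W
R_stainless steel = L/(kA) = 0.0033/(14.6×33) = 6.849×10^-6 K/W
Sum of the known resistances R_other = 0.004209 K/W
Required total resistance R_tot = ΔT/Q_allow = 816/36200 = 0.02254 K/W
R_calcium silicate = R_tot − R_other = 0.01833 K/W
L = R·k·A = 0.01833×0.0536×33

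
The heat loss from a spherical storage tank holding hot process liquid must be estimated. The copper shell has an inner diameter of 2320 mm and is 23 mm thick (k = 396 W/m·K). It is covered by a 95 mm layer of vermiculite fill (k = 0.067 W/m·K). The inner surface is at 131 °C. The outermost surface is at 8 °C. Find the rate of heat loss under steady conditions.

Q ≈ 1650 W

For a spherical shell R = (1/r₁ − 1/r₂)/(4πk); film R = 1/(h·4πr²). In series:
R_copper shell = (1/1.16 − 1/1.183)/(4π×396) = 3.368×10^-6 K/W
R_vermiculite fill = (1/1.183 − 1/1.278)/(4π×0.067) = 0.07463 K/W
R_total = 0.07464 K/W
Q = ΔT/R_total = 123/0.07464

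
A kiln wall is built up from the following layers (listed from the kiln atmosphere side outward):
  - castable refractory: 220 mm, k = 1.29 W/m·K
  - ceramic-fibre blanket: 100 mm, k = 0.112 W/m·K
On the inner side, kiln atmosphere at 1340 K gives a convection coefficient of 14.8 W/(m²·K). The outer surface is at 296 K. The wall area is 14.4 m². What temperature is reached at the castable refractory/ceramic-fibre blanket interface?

T ≈ 1120 K

Using the resistance-network approach (series):
R_inner film = 1/(h_i·A) = 1/(14.8×14.4) = 0.004692 K/W
R_castable refractory = L/(kA) = 0.22/(1.29×14.4) = 0.01184 K/W
R_ceramic-fibre blanket = L/(kA) = 0.1/(0.112×14.4) = 0.062 K/W
R_total = 0.07854 K/W;  Q = ΔT/R_total = 1044/0.07854 = 13290 W
T_interface = T_inner − Q·ΣR(inner→interface) = 1340 − 13300×0.01654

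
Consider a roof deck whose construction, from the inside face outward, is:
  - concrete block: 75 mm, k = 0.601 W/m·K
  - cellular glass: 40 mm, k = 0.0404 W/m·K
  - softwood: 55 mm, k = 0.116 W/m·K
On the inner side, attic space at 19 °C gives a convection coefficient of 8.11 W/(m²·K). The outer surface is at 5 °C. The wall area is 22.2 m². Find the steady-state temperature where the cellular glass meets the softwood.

Thermal resistances in series:
R_inner film = 1/(h_i·A) = 1/(8.11×22.2) = 0.005554 K/W
R_concrete block = L/(kA) = 0.075/(0.601×22.2) = 0.005621 K/W
R_cellular glass = L/(kA) = 0.04/(0.0404×22.2) = 0.0446 K/W
R_softwood = L/(kA) = 0.055/(0.116×22.2) = 0.02136 K/W
R_total = 0.07713 K/W;  Q = ΔT/R_total = 14/0.07713 = 181.5 W
T_interface = T_inner − Q·ΣR(inner→interface) = 19 − 182×0.05577

T ≈ 8.88 °C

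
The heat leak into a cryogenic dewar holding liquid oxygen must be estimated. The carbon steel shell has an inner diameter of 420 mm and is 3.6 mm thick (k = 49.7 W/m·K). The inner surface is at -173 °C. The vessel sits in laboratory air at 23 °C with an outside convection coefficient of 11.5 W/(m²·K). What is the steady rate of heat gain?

Q ≈ 1290 W

Each spherical layer contributes R = (1/r_i − 1/r_o)/(4πk):
R_carbon steel shell = (1/0.21 − 1/0.2136)/(4π×49.7) = 1.285×10^-4 K/W
R_outer film = 1/(h·4πr_o²) = 1/(11.5×4π×0.2136²) = 0.1517 K/W
R_total = 0.1518 K/W
Q = ΔT/R_total = 196/0.1518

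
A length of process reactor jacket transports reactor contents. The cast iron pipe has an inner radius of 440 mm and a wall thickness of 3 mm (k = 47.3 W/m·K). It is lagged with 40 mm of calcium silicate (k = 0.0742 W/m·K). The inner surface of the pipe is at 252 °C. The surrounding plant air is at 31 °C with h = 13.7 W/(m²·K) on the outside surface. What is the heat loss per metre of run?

For a radial system each layer contributes R = ln(r_out/r_in)/(2πkL); films add R = 1/(hA).
R_cast iron pipe wall = ln(443/440)/(2π×47.3×1) = 2.286×10^-5 K/W
R_calcium silicate = ln(483/443)/(2π×0.0742×1) = 0.1854 K/W
R_outer film = 1/(h_o·2πr_oL) = 1/(13.7×2π×0.483×1) = 0.02405 K/W
R_total = 0.2095 K/W
Q = ΔT/R_total = 221/0.2095

q′ ≈ 1050 W/m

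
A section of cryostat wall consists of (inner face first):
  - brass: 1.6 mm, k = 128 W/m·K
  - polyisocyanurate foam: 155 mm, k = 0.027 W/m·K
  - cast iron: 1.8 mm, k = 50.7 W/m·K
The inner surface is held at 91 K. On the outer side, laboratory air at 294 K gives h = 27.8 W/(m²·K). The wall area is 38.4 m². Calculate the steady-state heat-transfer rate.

Series thermal resistances:
R_brass = L/(kA) = 0.0016/(128×38.4) = 3.255×10^-7 K/W
R_polyisocyanurate foam = L/(kA) = 0.155/(0.027×38.4) = 0.1495 K/W
R_cast iron = L/(kA) = 0.0018/(50.7×38.4) = 9.246×10^-7 K/W
R_outer film = 1/(h_o·A) = 1/(27.8×38.4) = 9.368×10^-4 K/W
R_total = 0.1504 K/W
Q = ΔT / R_total = 203 / 0.1504

Q ≈ 1350 W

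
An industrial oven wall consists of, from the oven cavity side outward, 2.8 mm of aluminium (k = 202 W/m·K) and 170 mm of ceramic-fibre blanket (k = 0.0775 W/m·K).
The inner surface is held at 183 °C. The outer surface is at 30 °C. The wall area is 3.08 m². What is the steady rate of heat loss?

Treating each layer as a thermal resistance in series:
R_aluminium = L/(kA) = 0.0028/(202×3.08) = 4.5×10^-6 K/W
R_ceramic-fibre blanket = L/(kA) = 0.17/(0.0775×3.08) = 0.7122 K/W
R_total = 0.7122 K/W
Q = ΔT / R_total = 153 / 0.7122

Q ≈ 215 W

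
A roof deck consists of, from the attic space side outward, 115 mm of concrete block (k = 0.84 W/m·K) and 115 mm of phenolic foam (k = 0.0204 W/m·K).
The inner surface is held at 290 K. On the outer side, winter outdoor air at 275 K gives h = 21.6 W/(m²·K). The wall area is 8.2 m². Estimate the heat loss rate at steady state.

Thermal resistances in series:
R_concrete block = L/(kA) = 0.115/(0.84×8.2) = 0.0167 K/W
R_phenolic foam = L/(kA) = 0.115/(0.0204×8.2) = 0.6875 K/W
R_outer film = 1/(h_o·A) = 1/(21.6×8.2) = 0.005646 K/W
R_total = 0.7098 K/W
Q = ΔT / R_total = 15 / 0.7098

Q ≈ 21.1 W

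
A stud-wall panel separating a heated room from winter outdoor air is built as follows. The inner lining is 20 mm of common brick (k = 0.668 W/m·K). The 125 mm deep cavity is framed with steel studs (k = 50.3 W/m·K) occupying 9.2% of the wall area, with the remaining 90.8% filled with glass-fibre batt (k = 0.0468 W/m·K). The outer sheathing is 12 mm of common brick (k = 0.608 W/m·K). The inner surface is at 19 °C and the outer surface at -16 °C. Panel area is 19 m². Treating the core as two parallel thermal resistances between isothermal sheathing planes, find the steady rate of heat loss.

Sheathing layers in series; stud and cavity paths in parallel between them.
R_inner = 0.02/(0.668×19) = 0.001576 K/W
R_stud  = 0.125/(50.3×0.092×19) = 0.001422 K/W
R_cav   = 0.125/(0.0468×0.908×19) = 0.1548 K/W
1/R_core = 1/R_stud + 1/R_cav → R_core = 0.001409 K/W
R_outer = 0.012/(0.608×19) = 0.001039 K/W
R_total = 0.004023 K/W
Q = ΔT/R_total = 35/0.004023

Q ≈ 8700 W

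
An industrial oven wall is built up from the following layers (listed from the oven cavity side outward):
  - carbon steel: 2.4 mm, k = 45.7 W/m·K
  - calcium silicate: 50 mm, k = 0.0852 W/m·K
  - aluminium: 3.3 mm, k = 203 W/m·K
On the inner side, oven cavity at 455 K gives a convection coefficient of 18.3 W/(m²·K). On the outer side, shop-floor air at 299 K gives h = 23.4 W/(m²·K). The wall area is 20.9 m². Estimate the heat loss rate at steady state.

Q ≈ 4760 W

Thermal resistances in series:
R_inner film = 1/(h_i·A) = 1/(18.3×20.9) = 0.002615 K/W
R_carbon steel = L/(kA) = 0.0024/(45.7×20.9) = 2.513×10^-6 K/W
R_calcium silicate = L/(kA) = 0.05/(0.0852×20.9) = 0.02808 K/W
R_aluminium = L/(kA) = 0.0033/(203×20.9) = 7.778×10^-7 K/W
R_outer film = 1/(h_o·A) = 1/(23.4×20.9) = 0.002045 K/W
R_total = 0.03274 K/W
Q = ΔT / R_total = 156 / 0.03274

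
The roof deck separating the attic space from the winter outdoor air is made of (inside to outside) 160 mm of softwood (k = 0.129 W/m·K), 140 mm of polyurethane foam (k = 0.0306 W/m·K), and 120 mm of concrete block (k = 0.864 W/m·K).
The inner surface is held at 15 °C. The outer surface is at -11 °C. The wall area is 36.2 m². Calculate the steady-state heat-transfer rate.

Model the wall as resistances in series:
R_softwood = L/(kA) = 0.16/(0.129×36.2) = 0.03426 K/W
R_polyurethane foam = L/(kA) = 0.14/(0.0306×36.2) = 0.1264 K/W
R_concrete block = L/(kA) = 0.12/(0.864×36.2) = 0.003837 K/W
R_total = 0.1645 K/W
Q = ΔT / R_total = 26 / 0.1645

Q ≈ 158 W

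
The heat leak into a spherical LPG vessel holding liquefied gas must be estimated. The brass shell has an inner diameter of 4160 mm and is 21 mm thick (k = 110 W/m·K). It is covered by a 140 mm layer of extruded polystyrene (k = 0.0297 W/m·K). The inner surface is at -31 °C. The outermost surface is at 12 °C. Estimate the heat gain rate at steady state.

Q ≈ 540 W

For a spherical shell R = (1/r₁ − 1/r₂)/(4πk); film R = 1/(h·4πr²). In series:
R_brass shell = (1/2.08 − 1/2.101)/(4π×110) = 3.476×10^-6 K/W
R_extruded polystyrene = (1/2.101 − 1/2.241)/(4π×0.0297) = 0.07967 K/W
R_total = 0.07967 K/W
Q = ΔT/R_total = 43/0.07967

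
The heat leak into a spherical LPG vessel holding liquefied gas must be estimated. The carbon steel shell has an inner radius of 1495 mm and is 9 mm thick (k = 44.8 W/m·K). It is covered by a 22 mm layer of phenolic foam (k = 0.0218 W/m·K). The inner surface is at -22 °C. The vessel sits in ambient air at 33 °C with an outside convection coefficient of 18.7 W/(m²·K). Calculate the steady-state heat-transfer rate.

Each spherical layer contributes R = (1/r_i − 1/r_o)/(4πk):
R_carbon steel shell = (1/1.495 − 1/1.504)/(4π×44.8) = 7.11×10^-6 K/W
R_phenolic foam = (1/1.504 − 1/1.526)/(4π×0.0218) = 0.03499 K/W
R_outer film = 1/(h·4πr_o²) = 1/(18.7×4π×1.526²) = 0.001827 K/W
R_total = 0.03683 K/W
Q = ΔT/R_total = 55/0.03683

Q ≈ 1490 W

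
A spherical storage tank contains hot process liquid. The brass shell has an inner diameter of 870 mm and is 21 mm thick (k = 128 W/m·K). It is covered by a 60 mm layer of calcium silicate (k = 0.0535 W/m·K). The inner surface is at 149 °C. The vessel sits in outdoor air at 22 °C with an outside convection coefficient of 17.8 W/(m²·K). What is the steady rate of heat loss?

Spherical conduction: R = (1/r_in − 1/r_out)/(4πk) per layer; series-sum.
R_brass shell = (1/0.435 − 1/0.456)/(4π×128) = 6.582×10^-5 K/W
R_calcium silicate = (1/0.456 − 1/0.516)/(4π×0.0535) = 0.3793 K/W
R_outer film = 1/(h·4πr_o²) = 1/(17.8×4π×0.516²) = 0.01679 K/W
R_total = 0.3961 K/W
Q = ΔT/R_total = 127/0.3961

Q ≈ 321 W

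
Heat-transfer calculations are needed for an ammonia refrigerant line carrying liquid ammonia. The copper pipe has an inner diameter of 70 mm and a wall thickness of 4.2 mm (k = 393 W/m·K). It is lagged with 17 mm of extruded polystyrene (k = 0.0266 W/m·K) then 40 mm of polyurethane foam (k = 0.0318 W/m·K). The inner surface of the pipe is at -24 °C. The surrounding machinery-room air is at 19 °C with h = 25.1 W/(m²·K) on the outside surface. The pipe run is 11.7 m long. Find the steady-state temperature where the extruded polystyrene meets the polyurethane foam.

Radial resistances (cylindrical: R_cond = ln(r_o/r_i)/(2πkL), R_conv = 1/(h·2πrL)):
R_copper pipe wall = ln(39.2/35)/(2π×393×11.7) = 3.923×10^-6 K/W
R_extruded polystyrene = ln(56.2/39.2)/(2π×0.0266×11.7) = 0.1842 K/W
R_polyurethane foam = ln(96.2/56.2)/(2π×0.0318×11.7) = 0.2299 K/W
R_outer film = 1/(h_o·2πr_oL) = 1/(25.1×2π×0.0962×11.7) = 0.005634 K/W
R_total = 0.4198 K/W
Q = ΔT/R_total = 43/0.4198
Q = 102 W
T_interface = T_inner + Q·ΣR(inner→interface) = -24 + 102×0.1842

T ≈ -5.13 °C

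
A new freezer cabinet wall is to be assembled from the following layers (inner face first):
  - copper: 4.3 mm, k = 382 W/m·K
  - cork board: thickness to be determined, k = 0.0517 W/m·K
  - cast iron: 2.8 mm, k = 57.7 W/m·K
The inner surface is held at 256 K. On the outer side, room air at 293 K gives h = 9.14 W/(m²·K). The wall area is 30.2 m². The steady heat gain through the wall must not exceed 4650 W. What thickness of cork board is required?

L ≈ 6.76 mm

Series thermal resistances:
R_copper = L/(kA) = 0.0043/(382×30.2) = 3.727×10^-7 K/W
R_cast iron = L/(kA) = 0.0028/(57.7×30.2) = 1.607×10^-6 K/W
R_outer film = 1/(h_o·A) = 1/(9.14×30.2) = 0.003623 K/W
Sum of the known resistances R_other = 0.003625 K/W
Required total resistance R_tot = ΔT/Q_allow = 37/4650 = 0.007957 K/W
R_cork board = R_tot − R_other = 0.004332 K/W
L = R·k·A = 0.004332×0.0517×30.2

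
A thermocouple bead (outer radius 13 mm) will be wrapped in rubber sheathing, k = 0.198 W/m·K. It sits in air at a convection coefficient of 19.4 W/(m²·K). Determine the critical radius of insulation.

r_cr ≈ 20.4 mm

For a sphere r_cr = 2k/h = 2×0.198/19.4
r_cr = 20.4 mm; since the bare radius (13 mm) is below r_cr, adding a thin layer of insulation will *increase* heat loss.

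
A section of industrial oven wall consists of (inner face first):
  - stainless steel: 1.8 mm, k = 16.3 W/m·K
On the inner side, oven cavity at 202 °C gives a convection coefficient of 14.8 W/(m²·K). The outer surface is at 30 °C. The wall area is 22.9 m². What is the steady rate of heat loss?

Thermal resistances in series:
R_inner film = 1/(h_i·A) = 1/(14.8×22.9) = 0.002951 K/W
R_stainless steel = L/(kA) = 0.0018/(16.3×22.9) = 4.822×10^-6 K/W
R_total = 0.002955 K/W
Q = ΔT / R_total = 172 / 0.002955

Q ≈ 58200 W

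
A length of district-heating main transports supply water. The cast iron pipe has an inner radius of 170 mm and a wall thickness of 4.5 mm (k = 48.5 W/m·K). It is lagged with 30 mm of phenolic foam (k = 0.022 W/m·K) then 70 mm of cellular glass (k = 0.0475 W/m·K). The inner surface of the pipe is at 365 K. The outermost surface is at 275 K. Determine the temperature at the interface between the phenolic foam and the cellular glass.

T ≈ 317 K

Cylindrical conduction, so R = ln(r₂/r₁)/(2πkL) per layer, in series:
R_cast iron pipe wall = ln(174.5/170)/(2π×48.5×1) = 8.573×10^-5 K/W
R_phenolic foam = ln(204.5/174.5)/(2π×0.022×1) = 1.148 K/W
R_cellular glass = ln(274.5/204.5)/(2π×0.0475×1) = 0.9864 K/W
R_total = 2.134 K/W
Q = ΔT/R_total = 90/2.134
Q = 42.2 W/m
T_interface = T_inner − Q·ΣR(inner→interface) = 365 − 42.2×1.148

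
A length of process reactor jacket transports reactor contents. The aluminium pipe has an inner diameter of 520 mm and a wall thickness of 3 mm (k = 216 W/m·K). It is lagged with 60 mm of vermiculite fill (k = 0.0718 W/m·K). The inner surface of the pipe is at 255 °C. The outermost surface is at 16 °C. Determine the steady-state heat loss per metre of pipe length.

q′ ≈ 525 W/m

Cylindrical conduction, so R = ln(r₂/r₁)/(2πkL) per layer, in series:
R_aluminium pipe wall = ln(263/260)/(2π×216×1) = 8.453×10^-6 K/W
R_vermiculite fill = ln(323/263)/(2π×0.0718×1) = 0.4555 K/W
R_total = 0.4555 K/W
Q = ΔT/R_total = 239/0.4555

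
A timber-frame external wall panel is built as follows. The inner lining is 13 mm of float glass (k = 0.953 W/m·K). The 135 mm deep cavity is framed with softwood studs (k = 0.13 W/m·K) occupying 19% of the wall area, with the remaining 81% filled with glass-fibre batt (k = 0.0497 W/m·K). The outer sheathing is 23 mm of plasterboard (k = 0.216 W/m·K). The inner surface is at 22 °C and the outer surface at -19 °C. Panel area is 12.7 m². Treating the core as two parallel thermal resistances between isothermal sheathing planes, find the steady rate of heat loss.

Sheathing layers in series; stud and cavity paths in parallel between them.
R_inner = 0.013/(0.953×12.7) = 0.001074 K/W
R_stud  = 0.135/(0.13×0.19×12.7) = 0.4304 K/W
R_cav   = 0.135/(0.0497×0.81×12.7) = 0.2641 K/W
1/R_core = 1/R_stud + 1/R_cav → R_core = 0.1636 K/W
R_outer = 0.023/(0.216×12.7) = 0.008384 K/W
R_total = 0.1731 K/W
Q = ΔT/R_total = 41/0.1731

Q ≈ 237 W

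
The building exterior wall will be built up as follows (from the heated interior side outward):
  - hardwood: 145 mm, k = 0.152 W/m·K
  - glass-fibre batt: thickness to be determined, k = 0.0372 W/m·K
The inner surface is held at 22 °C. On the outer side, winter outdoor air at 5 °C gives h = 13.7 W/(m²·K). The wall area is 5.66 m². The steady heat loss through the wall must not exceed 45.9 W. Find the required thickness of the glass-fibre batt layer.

Thermal resistances in series:
R_hardwood = L/(kA) = 0.145/(0.152×5.66) = 0.1685 K/W
R_outer film = 1/(h_o·A) = 1/(13.7×5.66) = 0.0129 K/W
Sum of the known resistances R_other = 0.1814 K/W
Required total resistance R_tot = ΔT/Q_allow = 17/45.9 = 0.3704 K/W
R_glass-fibre batt = R_tot − R_other = 0.1889 K/W
L = R·k·A = 0.1889×0.0372×5.66

L ≈ 39.8 mm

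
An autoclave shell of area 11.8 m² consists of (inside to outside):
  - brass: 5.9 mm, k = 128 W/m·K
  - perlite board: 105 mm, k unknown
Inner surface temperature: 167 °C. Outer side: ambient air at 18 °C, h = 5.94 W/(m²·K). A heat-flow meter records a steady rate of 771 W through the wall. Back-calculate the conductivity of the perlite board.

k ≈ 0.0497 W/(m·K)

Series thermal resistances:
R_brass = L/(kA) = 0.0059/(128×11.8) = 3.906×10^-6 K/W
R_outer film = 1/(h_o·A) = 1/(5.94×11.8) = 0.01427 K/W
Sum of known resistances R_other = 0.01427 K/W
Total R = ΔT/Q = 149/771 = 0.1933 K/W
R_perlite board = R_total − R_other = 0.179 K/W
k = L/(R·A) = 0.105/(0.179×11.8)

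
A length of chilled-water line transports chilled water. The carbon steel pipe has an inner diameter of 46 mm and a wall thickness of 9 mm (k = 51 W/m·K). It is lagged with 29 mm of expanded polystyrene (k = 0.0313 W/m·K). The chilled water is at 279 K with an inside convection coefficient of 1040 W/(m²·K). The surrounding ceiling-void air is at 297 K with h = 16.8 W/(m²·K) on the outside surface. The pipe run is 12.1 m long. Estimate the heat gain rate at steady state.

Q ≈ 63.3 W

Cylindrical conduction, so R = ln(r₂/r₁)/(2πkL) per layer, in series:
R_inner film = 1/(h_i·2πr₁L) = 1/(1040×2π×0.023×12.1) = 5.499×10^-4 K/W
R_carbon steel pipe wall = ln(32/23)/(2π×51×12.1) = 8.517×10^-5 K/W
R_expanded polystyrene = ln(61/32)/(2π×0.0313×12.1) = 0.2711 K/W
R_outer film = 1/(h_o·2πr_oL) = 1/(16.8×2π×0.061×12.1) = 0.01283 K/W
R_total = 0.2846 K/W
Q = ΔT/R_total = 18/0.2846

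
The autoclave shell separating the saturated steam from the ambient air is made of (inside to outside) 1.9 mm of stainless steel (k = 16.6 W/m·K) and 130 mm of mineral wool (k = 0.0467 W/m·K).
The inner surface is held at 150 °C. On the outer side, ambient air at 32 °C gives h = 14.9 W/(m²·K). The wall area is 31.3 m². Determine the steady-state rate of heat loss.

Q ≈ 1300 W

Using the resistance-network approach (series):
R_stainless steel = L/(kA) = 0.0019/(16.6×31.3) = 3.657×10^-6 K/W
R_mineral wool = L/(kA) = 0.13/(0.0467×31.3) = 0.08894 K/W
R_outer film = 1/(h_o·A) = 1/(14.9×31.3) = 0.002144 K/W
R_total = 0.09108 K/W
Q = ΔT / R_total = 118 / 0.09108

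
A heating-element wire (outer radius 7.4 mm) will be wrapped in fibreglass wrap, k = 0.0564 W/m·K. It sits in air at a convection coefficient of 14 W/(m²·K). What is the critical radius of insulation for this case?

r_cr ≈ 4.03 mm

For a cylinder r_cr = k/h = 0.0564/14
r_cr = 4.03 mm; since the bare radius (7.4 mm) is above r_cr, any added insulation will reduce heat loss.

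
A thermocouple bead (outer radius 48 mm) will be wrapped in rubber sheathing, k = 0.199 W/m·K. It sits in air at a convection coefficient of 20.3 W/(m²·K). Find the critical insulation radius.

For a sphere r_cr = 2k/h = 2×0.199/20.3
r_cr = 19.6 mm; since the bare radius (48 mm) is above r_cr, any added insulation will reduce heat loss.

r_cr ≈ 19.6 mm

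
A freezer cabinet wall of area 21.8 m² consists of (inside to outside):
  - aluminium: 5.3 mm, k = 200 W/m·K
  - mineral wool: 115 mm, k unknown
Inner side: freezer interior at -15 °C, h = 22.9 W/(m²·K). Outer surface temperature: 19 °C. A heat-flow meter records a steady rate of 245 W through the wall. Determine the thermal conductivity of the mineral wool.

k ≈ 0.0386 W/(m·K)

Series thermal resistances:
R_inner film = 1/(h_i·A) = 1/(22.9×21.8) = 0.002003 K/W
R_aluminium = L/(kA) = 0.0053/(200×21.8) = 1.216×10^-6 K/W
Sum of known resistances R_other = 0.002004 K/W
Total R = ΔT/Q = 34/245 = 0.1388 K/W
R_mineral wool = R_total − R_other = 0.1368 K/W
k = L/(R·A) = 0.115/(0.1368×21.8)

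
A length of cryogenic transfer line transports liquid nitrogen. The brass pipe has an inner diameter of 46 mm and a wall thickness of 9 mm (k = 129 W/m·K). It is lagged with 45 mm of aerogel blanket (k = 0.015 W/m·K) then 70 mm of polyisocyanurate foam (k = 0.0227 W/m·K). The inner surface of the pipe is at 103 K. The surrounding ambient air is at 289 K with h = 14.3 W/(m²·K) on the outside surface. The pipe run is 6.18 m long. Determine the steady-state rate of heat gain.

Q ≈ 82.5 W

Treating each annulus and film as a series resistance:
R_brass pipe wall = ln(32/23)/(2π×129×6.18) = 6.593×10^-5 K/W
R_aerogel blanket = ln(77/32)/(2π×0.015×6.18) = 1.508 K/W
R_polyisocyanurate foam = ln(147/77)/(2π×0.0227×6.18) = 0.7336 K/W
R_outer film = 1/(h_o·2πr_oL) = 1/(14.3×2π×0.147×6.18) = 0.01225 K/W
R_total = 2.253 K/W
Q = ΔT/R_total = 186/2.253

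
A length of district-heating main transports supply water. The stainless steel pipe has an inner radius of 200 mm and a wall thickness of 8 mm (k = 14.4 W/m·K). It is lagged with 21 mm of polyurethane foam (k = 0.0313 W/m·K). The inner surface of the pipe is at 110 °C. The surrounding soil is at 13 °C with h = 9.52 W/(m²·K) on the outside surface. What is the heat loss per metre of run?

q′ ≈ 172 W/m

For a radial system each layer contributes R = ln(r_out/r_in)/(2πkL); films add R = 1/(hA).
R_stainless steel pipe wall = ln(208/200)/(2π×14.4×1) = 4.335×10^-4 K/W
R_polyurethane foam = ln(229/208)/(2π×0.0313×1) = 0.4891 K/W
R_outer film = 1/(h_o·2πr_oL) = 1/(9.52×2π×0.229×1) = 0.073 K/W
R_total = 0.5625 K/W
Q = ΔT/R_total = 97/0.5625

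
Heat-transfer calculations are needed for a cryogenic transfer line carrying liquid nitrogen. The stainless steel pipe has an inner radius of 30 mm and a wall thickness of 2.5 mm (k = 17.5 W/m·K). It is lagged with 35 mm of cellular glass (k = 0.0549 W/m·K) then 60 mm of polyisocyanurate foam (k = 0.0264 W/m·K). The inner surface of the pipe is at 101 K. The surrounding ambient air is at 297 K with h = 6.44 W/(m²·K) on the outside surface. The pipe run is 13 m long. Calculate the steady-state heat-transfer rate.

Q ≈ 414 W

Per-layer cylindrical resistances, series-summed:
R_stainless steel pipe wall = ln(32.5/30)/(2π×17.5×13) = 5.6×10^-5 K/W
R_cellular glass = ln(67.5/32.5)/(2π×0.0549×13) = 0.163 K/W
R_polyisocyanurate foam = ln(127.5/67.5)/(2π×0.0264×13) = 0.2949 K/W
R_outer film = 1/(h_o·2πr_oL) = 1/(6.44×2π×0.1275×13) = 0.01491 K/W
R_total = 0.4729 K/W
Q = ΔT/R_total = 196/0.4729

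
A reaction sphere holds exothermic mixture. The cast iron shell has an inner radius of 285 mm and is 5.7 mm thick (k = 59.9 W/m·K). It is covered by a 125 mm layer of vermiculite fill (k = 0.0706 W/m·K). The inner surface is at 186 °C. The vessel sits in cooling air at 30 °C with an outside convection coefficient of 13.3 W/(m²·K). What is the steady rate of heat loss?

Q ≈ 130 W

Radial (spherical) resistances in series:
R_cast iron shell = (1/0.285 − 1/0.2907)/(4π×59.9) = 9.14×10^-5 K/W
R_vermiculite fill = (1/0.2907 − 1/0.4157)/(4π×0.0706) = 1.166 K/W
R_outer film = 1/(h·4πr_o²) = 1/(13.3×4π×0.4157²) = 0.03462 K/W
R_total = 1.201 K/W
Q = ΔT/R_total = 156/1.201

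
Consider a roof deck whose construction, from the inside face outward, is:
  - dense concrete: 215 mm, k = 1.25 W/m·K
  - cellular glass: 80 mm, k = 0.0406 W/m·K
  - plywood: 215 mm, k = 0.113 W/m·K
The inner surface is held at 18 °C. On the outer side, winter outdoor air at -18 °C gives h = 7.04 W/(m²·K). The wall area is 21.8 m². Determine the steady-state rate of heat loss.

Q ≈ 187 W

Treating each layer as a thermal resistance in series:
R_dense concrete = L/(kA) = 0.215/(1.25×21.8) = 0.00789 K/W
R_cellular glass = L/(kA) = 0.08/(0.0406×21.8) = 0.09039 K/W
R_plywood = L/(kA) = 0.215/(0.113×21.8) = 0.08728 K/W
R_outer film = 1/(h_o·A) = 1/(7.04×21.8) = 0.006516 K/W
R_total = 0.1921 K/W
Q = ΔT / R_total = 36 / 0.1921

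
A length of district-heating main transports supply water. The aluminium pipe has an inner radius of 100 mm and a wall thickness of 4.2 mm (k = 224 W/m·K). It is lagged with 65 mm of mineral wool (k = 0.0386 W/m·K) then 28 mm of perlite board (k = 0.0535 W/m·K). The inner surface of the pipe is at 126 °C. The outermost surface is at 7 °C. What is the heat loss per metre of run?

Treating each annulus and film as a series resistance:
R_aluminium pipe wall = ln(104.2/100)/(2π×224×1) = 2.923×10^-5 K/W
R_mineral wool = ln(169.2/104.2)/(2π×0.0386×1) = 1.999 K/W
R_perlite board = ln(197.2/169.2)/(2π×0.0535×1) = 0.4556 K/W
R_total = 2.454 K/W
Q = ΔT/R_total = 119/2.454

q′ ≈ 48.5 W/m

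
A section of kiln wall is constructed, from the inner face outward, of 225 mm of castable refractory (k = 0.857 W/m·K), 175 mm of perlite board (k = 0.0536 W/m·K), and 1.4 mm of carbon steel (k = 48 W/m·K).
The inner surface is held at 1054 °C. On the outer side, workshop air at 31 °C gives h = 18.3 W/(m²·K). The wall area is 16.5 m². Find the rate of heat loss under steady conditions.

Q ≈ 4710 W

Series thermal resistances:
R_castable refractory = L/(kA) = 0.225/(0.857×16.5) = 0.01591 K/W
R_perlite board = L/(kA) = 0.175/(0.0536×16.5) = 0.1979 K/W
R_carbon steel = L/(kA) = 0.0014/(48×16.5) = 1.768×10^-6 K/W
R_outer film = 1/(h_o·A) = 1/(18.3×16.5) = 0.003312 K/W
R_total = 0.2171 K/W
Q = ΔT / R_total = 1023 / 0.2171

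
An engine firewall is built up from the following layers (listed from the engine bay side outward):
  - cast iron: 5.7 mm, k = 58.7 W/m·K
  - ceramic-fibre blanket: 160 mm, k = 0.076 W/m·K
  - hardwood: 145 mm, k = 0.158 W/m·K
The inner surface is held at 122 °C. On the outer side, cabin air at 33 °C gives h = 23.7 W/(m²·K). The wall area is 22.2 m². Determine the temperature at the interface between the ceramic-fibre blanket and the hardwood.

T ≈ 60.9 °C

Thermal resistances in series:
R_cast iron = L/(kA) = 0.0057/(58.7×22.2) = 4.374×10^-6 K/W
R_ceramic-fibre blanket = L/(kA) = 0.16/(0.076×22.2) = 0.09483 K/W
R_hardwood = L/(kA) = 0.145/(0.158×22.2) = 0.04134 K/W
R_outer film = 1/(h_o·A) = 1/(23.7×22.2) = 0.001901 K/W
R_total = 0.1381 K/W;  Q = ΔT/R_total = 89/0.1381 = 644.6 W
T_interface = T_inner − Q·ΣR(inner→interface) = 122 − 645×0.09484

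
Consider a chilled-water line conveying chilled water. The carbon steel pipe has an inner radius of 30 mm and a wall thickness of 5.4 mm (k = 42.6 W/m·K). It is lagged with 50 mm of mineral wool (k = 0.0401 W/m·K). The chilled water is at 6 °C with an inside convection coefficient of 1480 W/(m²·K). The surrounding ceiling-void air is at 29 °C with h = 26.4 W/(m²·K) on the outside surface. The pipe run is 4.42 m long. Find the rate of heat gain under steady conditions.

Q ≈ 28.5 W

Per-layer cylindrical resistances, series-summed:
R_inner film = 1/(h_i·2πr₁L) = 1/(1480×2π×0.03×4.42) = 8.11×10^-4 K/W
R_carbon steel pipe wall = ln(35.4/30)/(2π×42.6×4.42) = 1.399×10^-4 K/W
R_mineral wool = ln(85.4/35.4)/(2π×0.0401×4.42) = 0.7908 K/W
R_outer film = 1/(h_o·2πr_oL) = 1/(26.4×2π×0.0854×4.42) = 0.01597 K/W
R_total = 0.8077 K/W
Q = ΔT/R_total = 23/0.8077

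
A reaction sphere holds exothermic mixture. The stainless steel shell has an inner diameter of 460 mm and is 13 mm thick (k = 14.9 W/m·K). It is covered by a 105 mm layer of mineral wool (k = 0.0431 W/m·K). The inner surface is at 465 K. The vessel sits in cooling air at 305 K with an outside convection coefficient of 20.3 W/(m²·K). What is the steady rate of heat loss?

Q ≈ 68.8 W

Radial (spherical) resistances in series:
R_stainless steel shell = (1/0.23 − 1/0.243)/(4π×14.9) = 0.001242 K/W
R_mineral wool = (1/0.243 − 1/0.348)/(4π×0.0431) = 2.293 K/W
R_outer film = 1/(h·4πr_o²) = 1/(20.3×4π×0.348²) = 0.03237 K/W
R_total = 2.326 K/W
Q = ΔT/R_total = 160/2.326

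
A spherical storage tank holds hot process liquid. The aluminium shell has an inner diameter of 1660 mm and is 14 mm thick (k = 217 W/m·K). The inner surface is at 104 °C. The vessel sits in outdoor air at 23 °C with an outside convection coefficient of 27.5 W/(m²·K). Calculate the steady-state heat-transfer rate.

Q ≈ 19900 W

Spherical conduction: R = (1/r_in − 1/r_out)/(4πk) per layer; series-sum.
R_aluminium shell = (1/0.83 − 1/0.844)/(4π×217) = 7.329×10^-6 K/W
R_outer film = 1/(h·4πr_o²) = 1/(27.5×4π×0.844²) = 0.004062 K/W
R_total = 0.00407 K/W
Q = ΔT/R_total = 81/0.00407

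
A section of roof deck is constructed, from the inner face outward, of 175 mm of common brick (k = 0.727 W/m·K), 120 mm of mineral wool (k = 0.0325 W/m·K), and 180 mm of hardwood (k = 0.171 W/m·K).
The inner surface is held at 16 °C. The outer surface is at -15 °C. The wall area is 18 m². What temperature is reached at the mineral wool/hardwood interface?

T ≈ -8.45 °C

Treating each layer as a thermal resistance in series:
R_common brick = L/(kA) = 0.175/(0.727×18) = 0.01337 K/W
R_mineral wool = L/(kA) = 0.12/(0.0325×18) = 0.2051 K/W
R_hardwood = L/(kA) = 0.18/(0.171×18) = 0.05848 K/W
R_total = 0.277 K/W;  Q = ΔT/R_total = 31/0.277 = 111.9 W
T_interface = T_inner − Q·ΣR(inner→interface) = 16 − 112×0.2185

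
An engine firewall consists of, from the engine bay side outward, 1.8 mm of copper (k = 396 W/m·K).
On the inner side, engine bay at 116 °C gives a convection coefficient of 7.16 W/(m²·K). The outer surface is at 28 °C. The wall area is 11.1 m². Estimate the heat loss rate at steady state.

Treating each layer as a thermal resistance in series:
R_inner film = 1/(h_i·A) = 1/(7.16×11.1) = 0.01258 K/W
R_copper = L/(kA) = 0.0018/(396×11.1) = 4.095×10^-7 K/W
R_total = 0.01258 K/W
Q = ΔT / R_total = 88 / 0.01258

Q ≈ 6990 W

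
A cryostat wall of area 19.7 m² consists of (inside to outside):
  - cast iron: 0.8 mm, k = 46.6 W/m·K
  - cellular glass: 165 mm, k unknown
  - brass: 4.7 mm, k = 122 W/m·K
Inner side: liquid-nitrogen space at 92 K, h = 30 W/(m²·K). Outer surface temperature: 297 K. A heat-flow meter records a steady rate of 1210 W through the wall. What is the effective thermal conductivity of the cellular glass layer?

k ≈ 0.0499 W/(m·K)

Treating each layer as a thermal resistance in series:
R_inner film = 1/(h_i·A) = 1/(30×19.7) = 0.001692 K/W
R_cast iron = L/(kA) = 0.0008/(46.6×19.7) = 8.714×10^-7 K/W
R_brass = L/(kA) = 0.0047/(122×19.7) = 1.956×10^-6 K/W
Sum of known resistances R_other = 0.001695 K/W
Total R = ΔT/Q = 205/1210 = 0.1694 K/W
R_cellular glass = R_total − R_other = 0.1677 K/W
k = L/(R·A) = 0.165/(0.1677×19.7)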